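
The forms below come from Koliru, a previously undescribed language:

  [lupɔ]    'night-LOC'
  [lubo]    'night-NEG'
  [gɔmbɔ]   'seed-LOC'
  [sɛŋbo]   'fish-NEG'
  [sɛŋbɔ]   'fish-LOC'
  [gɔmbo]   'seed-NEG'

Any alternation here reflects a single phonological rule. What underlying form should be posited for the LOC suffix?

/-pɔ/

The LOC morpheme has two allomorphs, [-bɔ] and [-pɔ].
By contrast the NEG suffix keeps its initial [b] throughout — that segment must be underlying.
The LOC suffix is therefore /-pɔ/ underlyingly, with post-nasal voicing: voiceless stops become voiced after a nasal.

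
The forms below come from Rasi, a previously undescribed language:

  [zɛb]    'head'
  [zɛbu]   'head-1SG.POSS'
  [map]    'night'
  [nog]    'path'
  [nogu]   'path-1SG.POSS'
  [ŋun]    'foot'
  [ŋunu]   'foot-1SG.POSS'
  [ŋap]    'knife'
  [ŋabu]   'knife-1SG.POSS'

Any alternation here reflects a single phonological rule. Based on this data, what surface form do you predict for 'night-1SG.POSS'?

In [ŋap] and [ŋabu] the final segment of 'knife' alternates: [p] ~ [b].
Compare 'head', with invariant [b] in [zɛb] and [zɛbu]: an analysis with underlying /b/ and a rule producing [p] in isolation would wrongly predict alternation here too.
The alternation reflects intervocalic voicing: voiceless stops become voiced between vowels. /p/ is underlying.
From [map] the stem 'night' is /map/; between vowels this yields [mabu].

[mabu]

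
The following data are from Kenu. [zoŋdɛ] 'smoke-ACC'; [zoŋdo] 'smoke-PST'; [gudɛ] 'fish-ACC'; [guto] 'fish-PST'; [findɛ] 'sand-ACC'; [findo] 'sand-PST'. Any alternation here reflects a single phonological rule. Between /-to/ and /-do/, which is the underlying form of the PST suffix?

The PST suffix surfaces as [-do] and [-to], depending on the final segment of the stem.
By contrast the ACC suffix keeps its initial [d] throughout — that segment must be underlying.
The PST suffix is therefore /-to/ underlyingly, with post-nasal voicing: voiceless stops become voiced after a nasal.

/-to/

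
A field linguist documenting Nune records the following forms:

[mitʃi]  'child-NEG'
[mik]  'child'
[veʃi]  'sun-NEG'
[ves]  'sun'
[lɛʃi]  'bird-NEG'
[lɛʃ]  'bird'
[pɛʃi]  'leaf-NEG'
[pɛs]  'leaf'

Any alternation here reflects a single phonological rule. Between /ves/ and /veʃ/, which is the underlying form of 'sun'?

'sun' shows [ʃ] ~ [s] at the end of the stem ([veʃi] vs [ves]).
Compare 'bird', with invariant [ʃ] in [lɛʃi] and [lɛʃ]: an analysis with underlying /ʃ/ and a rule producing [s] in isolation would wrongly predict alternation here too.
So /s/ is underlying, and a rule of palatalization before a front vowel — /k/ and /s/ become palato-alveolar [tʃ] and [ʃ] before a front vowel — gives [ʃ].

/ves/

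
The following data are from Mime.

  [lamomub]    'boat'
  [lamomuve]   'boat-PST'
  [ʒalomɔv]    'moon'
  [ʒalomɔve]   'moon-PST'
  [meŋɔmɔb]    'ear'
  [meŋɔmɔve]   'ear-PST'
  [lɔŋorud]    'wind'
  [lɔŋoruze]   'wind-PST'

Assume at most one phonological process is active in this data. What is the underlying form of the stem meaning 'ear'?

'ear' shows [b] ~ [v] at the end of the stem ([meŋɔmɔb] vs [meŋɔmɔve]).
But 'moon' keeps [v] in both environments ([ʒalomɔv], [ʒalomɔve]), so there is no rule changing /v/ to [b] in isolation.
Therefore /b/ is basic and [v] is derived by intervocalic spirantization (voiced stops become fricatives between vowels).

/meŋɔmɔb/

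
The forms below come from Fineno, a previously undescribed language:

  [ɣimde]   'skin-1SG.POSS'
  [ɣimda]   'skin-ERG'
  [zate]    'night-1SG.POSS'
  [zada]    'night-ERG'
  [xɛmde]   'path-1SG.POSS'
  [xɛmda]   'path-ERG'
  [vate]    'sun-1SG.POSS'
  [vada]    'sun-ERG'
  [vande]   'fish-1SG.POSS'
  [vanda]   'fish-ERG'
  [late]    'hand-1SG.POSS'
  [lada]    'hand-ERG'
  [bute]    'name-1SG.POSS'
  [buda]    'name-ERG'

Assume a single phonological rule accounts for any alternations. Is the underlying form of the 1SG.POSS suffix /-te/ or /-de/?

/-te/

The 1SG.POSS morpheme has two allomorphs, [-de] and [-te].
The ERG suffix, which begins with [d], is invariant after every stem; so [d] is not altered by any rule here.
So the underlying form is /-te/, and voiceless stops become voiced after a nasal.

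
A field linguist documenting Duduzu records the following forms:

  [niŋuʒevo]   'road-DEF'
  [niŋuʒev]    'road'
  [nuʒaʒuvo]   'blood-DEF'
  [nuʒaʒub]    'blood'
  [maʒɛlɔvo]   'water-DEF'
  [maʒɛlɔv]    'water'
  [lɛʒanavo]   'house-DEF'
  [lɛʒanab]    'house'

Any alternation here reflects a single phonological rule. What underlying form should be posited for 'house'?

The stem for 'house' ends in [v] in [lɛʒanavo] but [b] in [lɛʒanab].
The stem 'road' ([niŋuʒevo], [niŋuʒev]) shows [v] unchanged in both environments, so [v] cannot be basic with [b] derived in isolation.
The alternation reflects intervocalic spirantization: voiced stops become fricatives between vowels. /b/ is underlying.
The underlying form of 'house' is therefore /lɛʒanab/.

/lɛʒanab/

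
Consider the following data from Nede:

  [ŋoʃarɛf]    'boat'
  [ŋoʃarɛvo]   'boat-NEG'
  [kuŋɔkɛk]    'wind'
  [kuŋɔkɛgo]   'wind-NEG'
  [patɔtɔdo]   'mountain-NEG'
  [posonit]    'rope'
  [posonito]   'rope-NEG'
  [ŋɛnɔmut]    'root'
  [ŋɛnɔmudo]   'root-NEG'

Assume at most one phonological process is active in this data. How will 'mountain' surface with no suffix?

In [ŋɛnɔmut] and [ŋɛnɔmudo] the final segment of 'root' alternates: [t] ~ [d].
Compare 'rope', with invariant [t] in [posonit] and [posonito]: an analysis with underlying /t/ and a rule producing [d] before the NEG suffix would wrongly predict alternation here too.
The underlying segment must be /d/; voiced obstruents become voiceless word-finally, yielding [t] there.
The one attested form of 'mountain', [patɔtɔdo], shows underlying /patɔtɔd/. Applying the same rule word-finally gives [patɔtɔt].

[patɔtɔt]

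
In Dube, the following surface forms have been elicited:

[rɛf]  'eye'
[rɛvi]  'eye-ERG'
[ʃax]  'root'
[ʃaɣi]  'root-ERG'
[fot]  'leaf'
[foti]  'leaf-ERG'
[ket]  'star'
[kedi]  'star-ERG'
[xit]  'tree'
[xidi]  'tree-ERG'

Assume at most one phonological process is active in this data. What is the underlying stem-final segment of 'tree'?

The root 'tree' surfaces as [xit] and [xidi], with a stem-final [t] ~ [d] alternation.
The stem 'leaf' ([fot], [foti]) shows [t] unchanged in both environments, so [t] cannot be basic with [d] derived before the ERG suffix.
Therefore /d/ is basic and [t] is derived by word-final obstruent devoicing (voiced obstruents become voiceless word-finally).

/d/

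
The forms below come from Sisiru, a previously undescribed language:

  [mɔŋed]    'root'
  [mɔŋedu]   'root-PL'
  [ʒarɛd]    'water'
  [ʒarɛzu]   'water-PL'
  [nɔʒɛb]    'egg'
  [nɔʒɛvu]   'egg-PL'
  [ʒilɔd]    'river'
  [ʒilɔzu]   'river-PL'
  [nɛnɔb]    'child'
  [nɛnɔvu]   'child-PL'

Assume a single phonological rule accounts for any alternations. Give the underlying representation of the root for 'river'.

The stem for 'river' ends in [d] in [ʒilɔd] but [z] in [ʒilɔzu].
But 'root' keeps [d] in both environments ([mɔŋed], [mɔŋedu]), so there is no rule changing /d/ to [z] before the PL suffix.
The underlying segment must be /z/; voiced fricatives become stops word-finally, yielding [d] there.

/ʒilɔz/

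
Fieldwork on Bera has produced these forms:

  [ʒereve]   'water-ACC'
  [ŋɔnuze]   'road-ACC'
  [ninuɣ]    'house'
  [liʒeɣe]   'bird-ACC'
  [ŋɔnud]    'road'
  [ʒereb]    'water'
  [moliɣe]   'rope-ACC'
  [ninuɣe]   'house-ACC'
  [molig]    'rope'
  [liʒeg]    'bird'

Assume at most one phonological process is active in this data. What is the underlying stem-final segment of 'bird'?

/g/

The stem for 'bird' ends in [ɣ] in [liʒeɣe] but [g] in [liʒeg].
But 'house' keeps [ɣ] in both environments ([ninuɣe], [ninuɣ]), so there is no rule changing /ɣ/ to [g] in isolation.
The underlying segment must be /g/; voiced stops become fricatives between vowels, yielding [ɣ] there.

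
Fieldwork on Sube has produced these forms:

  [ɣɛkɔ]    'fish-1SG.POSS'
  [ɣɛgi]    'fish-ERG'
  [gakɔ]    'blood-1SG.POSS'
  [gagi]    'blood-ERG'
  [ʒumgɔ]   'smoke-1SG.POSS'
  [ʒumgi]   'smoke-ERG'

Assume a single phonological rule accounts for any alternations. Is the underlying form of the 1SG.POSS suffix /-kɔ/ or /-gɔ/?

/-kɔ/

The 1SG.POSS suffix surfaces as [-gɔ] and [-kɔ], depending on the final segment of the stem.
The ERG suffix, which begins with [g], is invariant after every stem; so [g] is not altered by any rule here.
The 1SG.POSS suffix is therefore /-kɔ/ underlyingly, with post-nasal voicing: voiceless stops become voiced after a nasal.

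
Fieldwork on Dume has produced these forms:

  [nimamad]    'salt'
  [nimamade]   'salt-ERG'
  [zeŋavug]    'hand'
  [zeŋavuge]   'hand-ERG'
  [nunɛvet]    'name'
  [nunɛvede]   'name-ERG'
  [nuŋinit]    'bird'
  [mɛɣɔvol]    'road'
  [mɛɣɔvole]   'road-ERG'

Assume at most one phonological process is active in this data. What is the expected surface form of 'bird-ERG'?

[nuŋinide]

In [nunɛvet] and [nunɛvede] the final segment of 'name' alternates: [t] ~ [d].
Compare 'salt', with invariant [d] in [nimamad] and [nimamade]: an analysis with underlying /d/ and a rule producing [t] in isolation would wrongly predict alternation here too.
The alternation reflects intervocalic voicing: voiceless stops become voiced between vowels. /t/ is underlying.
The one attested form of 'bird', [nuŋinit], shows underlying /nuŋinit/. Applying the same rule between vowels gives [nuŋinide].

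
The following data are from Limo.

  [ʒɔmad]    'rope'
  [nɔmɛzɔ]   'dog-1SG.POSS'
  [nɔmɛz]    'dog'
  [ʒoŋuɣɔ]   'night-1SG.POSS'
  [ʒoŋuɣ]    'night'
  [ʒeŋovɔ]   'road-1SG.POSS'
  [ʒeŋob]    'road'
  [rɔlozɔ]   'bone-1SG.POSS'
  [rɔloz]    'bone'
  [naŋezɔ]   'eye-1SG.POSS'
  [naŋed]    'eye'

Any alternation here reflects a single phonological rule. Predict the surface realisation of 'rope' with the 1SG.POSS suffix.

In [naŋezɔ] and [naŋed] the final segment of 'eye' alternates: [z] ~ [d].
The stem 'dog' ([nɔmɛzɔ], [nɔmɛz]) shows [z] unchanged in both environments, so [z] cannot be basic with [d] derived in isolation.
The underlying segment must be /d/; voiced stops become fricatives between vowels, yielding [z] there.
The one attested form of 'rope', [ʒɔmad], shows underlying /ʒɔmad/. Applying the same rule between vowels gives [ʒɔmazɔ].

[ʒɔmazɔ]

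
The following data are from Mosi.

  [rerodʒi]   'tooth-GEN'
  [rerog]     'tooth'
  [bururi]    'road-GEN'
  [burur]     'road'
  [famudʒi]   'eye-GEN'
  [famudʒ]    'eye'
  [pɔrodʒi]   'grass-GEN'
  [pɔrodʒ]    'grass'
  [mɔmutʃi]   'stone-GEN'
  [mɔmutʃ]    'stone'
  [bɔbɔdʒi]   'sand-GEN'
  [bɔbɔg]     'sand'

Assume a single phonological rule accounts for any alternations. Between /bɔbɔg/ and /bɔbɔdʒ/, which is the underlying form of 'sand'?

/bɔbɔg/

The stem for 'sand' ends in [dʒ] in [bɔbɔdʒi] but [g] in [bɔbɔg].
If /dʒ/ were underlying and a rule turned it into [g] in isolation, 'eye' would also alternate; but it has [dʒ] in both [famudʒi] and [famudʒ].
The underlying segment must be /g/; /g/ becomes palato-alveolar [dʒ] before a front vowel, yielding [dʒ] there.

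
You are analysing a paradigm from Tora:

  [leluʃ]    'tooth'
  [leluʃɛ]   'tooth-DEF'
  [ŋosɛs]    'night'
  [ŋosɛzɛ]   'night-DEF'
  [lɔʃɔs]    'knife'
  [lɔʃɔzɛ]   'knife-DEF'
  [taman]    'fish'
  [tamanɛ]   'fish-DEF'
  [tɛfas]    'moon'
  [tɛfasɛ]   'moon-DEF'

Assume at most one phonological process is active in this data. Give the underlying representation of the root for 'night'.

'night' shows [s] ~ [z] at the end of the stem ([ŋosɛs] vs [ŋosɛzɛ]).
Compare 'moon', with invariant [s] in [tɛfas] and [tɛfasɛ]: an analysis with underlying /s/ and a rule producing [z] before the DEF suffix would wrongly predict alternation here too.
So /z/ is underlying, and a rule of word-final obstruent devoicing — voiced obstruents become voiceless word-finally — gives [s].

/ŋosɛz/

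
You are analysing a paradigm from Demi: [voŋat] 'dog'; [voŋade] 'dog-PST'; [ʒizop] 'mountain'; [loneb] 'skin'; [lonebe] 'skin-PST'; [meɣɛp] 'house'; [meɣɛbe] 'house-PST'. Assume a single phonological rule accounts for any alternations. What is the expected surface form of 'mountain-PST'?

The root 'house' surfaces as [meɣɛp] and [meɣɛbe], with a stem-final [p] ~ [b] alternation.
Compare 'skin', with invariant [b] in [loneb] and [lonebe]: an analysis with underlying /b/ and a rule producing [p] in isolation would wrongly predict alternation here too.
Therefore /p/ is basic and [b] is derived by intervocalic voicing (voiceless stops become voiced between vowels).
The one attested form of 'mountain', [ʒizop], shows underlying /ʒizop/. Applying the same rule between vowels gives [ʒizobe].

[ʒizobe]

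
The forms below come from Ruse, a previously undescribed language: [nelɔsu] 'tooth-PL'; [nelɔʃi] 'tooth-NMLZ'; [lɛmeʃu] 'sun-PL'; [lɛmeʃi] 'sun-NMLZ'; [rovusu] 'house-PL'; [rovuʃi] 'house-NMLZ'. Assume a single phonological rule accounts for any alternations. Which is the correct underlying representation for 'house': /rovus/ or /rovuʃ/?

/rovus/

The stem for 'house' ends in [s] in [rovusu] but [ʃ] in [rovuʃi].
The stem 'sun' ([lɛmeʃu], [lɛmeʃi]) shows [ʃ] unchanged in both environments, so [ʃ] cannot be basic with [s] derived before the PL suffix.
The alternation reflects palatalization before a front vowel: /s/ becomes palato-alveolar [ʃ] before a front vowel. /s/ is underlying.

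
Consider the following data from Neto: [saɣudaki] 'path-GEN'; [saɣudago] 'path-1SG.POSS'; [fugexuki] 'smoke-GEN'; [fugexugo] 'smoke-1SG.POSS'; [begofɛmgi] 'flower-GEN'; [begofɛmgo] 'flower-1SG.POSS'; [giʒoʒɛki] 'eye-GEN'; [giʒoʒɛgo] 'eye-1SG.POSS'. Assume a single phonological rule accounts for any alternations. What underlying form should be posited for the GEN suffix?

/-ki/

The GEN morpheme has two allomorphs, [-gi] and [-ki].
The 1SG.POSS suffix, which begins with [g], is invariant after every stem; so [g] is not altered by any rule here.
So the underlying form is /-ki/, and voiceless stops become voiced after a nasal.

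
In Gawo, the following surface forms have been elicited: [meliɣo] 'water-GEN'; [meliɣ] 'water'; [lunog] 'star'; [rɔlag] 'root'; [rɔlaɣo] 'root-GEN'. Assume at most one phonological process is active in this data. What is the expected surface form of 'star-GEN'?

[lunoɣo]

In [rɔlaɣo] and [rɔlag] the final segment of 'root' alternates: [ɣ] ~ [g].
Compare 'water', with invariant [ɣ] in [meliɣo] and [meliɣ]: an analysis with underlying /ɣ/ and a rule producing [g] in isolation would wrongly predict alternation here too.
The underlying segment must be /g/; voiced stops become fricatives between vowels, yielding [ɣ] there.
The one attested form of 'star', [lunog], shows underlying /lunog/. Applying the same rule between vowels gives [lunoɣo].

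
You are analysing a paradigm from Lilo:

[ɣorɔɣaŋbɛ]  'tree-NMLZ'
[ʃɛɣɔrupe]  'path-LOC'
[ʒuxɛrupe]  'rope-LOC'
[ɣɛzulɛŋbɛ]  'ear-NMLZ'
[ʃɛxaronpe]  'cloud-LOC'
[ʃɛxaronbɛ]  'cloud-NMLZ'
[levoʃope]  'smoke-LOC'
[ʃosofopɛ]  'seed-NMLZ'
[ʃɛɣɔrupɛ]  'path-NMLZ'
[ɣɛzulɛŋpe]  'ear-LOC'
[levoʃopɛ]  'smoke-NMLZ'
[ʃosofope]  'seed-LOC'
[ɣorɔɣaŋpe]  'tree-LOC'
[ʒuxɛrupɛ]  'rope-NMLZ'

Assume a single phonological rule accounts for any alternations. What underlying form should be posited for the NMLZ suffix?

/-bɛ/

The NMLZ morpheme has two allomorphs, [-bɛ] and [-pɛ].
The LOC suffix, which begins with [p], is invariant after every stem; so [p] is not altered by any rule here.
So the underlying form is /-bɛ/, and voiced stops become voiceless after a vowel.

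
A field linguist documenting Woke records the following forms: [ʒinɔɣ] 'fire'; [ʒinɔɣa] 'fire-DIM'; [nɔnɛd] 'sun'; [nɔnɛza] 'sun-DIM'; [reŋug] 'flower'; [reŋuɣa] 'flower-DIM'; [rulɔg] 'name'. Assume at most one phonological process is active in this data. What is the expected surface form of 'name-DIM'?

[rulɔɣa]

The stem for 'flower' ends in [g] in [reŋug] but [ɣ] in [reŋuɣa].
If /ɣ/ were underlying and a rule turned it into [g] in isolation, 'fire' would also alternate; but it has [ɣ] in both [ʒinɔɣ] and [ʒinɔɣa].
The underlying segment must be /g/; voiced stops become fricatives between vowels, yielding [ɣ] there.
From [rulɔg] the stem 'name' is /rulɔg/; between vowels this yields [rulɔɣa].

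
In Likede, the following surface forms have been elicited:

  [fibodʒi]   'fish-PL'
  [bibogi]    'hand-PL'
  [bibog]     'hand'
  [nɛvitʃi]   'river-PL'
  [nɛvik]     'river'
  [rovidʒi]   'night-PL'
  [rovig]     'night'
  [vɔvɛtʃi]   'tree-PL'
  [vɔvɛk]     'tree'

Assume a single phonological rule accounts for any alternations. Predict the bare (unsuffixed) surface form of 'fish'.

The stem for 'night' ends in [dʒ] in [rovidʒi] but [g] in [rovig].
The stem 'hand' ([bibogi], [bibog]) shows [g] unchanged in both environments, so [g] cannot be basic with [dʒ] derived before the PL suffix.
Therefore /dʒ/ is basic and [g] is derived by depalatalization (palato-alveolar /tʃ/ and /dʒ/ become [k] and [g] when no front vowel follows).
The one attested form of 'fish', [fibodʒi], shows underlying /fibodʒ/. Applying the same rule when no front vowel follows gives [fibog].

[fibog]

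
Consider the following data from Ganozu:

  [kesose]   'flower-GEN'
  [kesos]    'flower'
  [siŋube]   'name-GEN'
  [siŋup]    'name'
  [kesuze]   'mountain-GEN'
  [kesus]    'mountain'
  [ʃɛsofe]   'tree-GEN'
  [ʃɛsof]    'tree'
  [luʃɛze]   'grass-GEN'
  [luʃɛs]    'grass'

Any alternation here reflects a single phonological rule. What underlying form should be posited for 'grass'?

/luʃɛz/

'grass' shows [z] ~ [s] at the end of the stem ([luʃɛze] vs [luʃɛs]).
Compare 'flower', with invariant [s] in [kesose] and [kesos]: an analysis with underlying /s/ and a rule producing [z] before the GEN suffix would wrongly predict alternation here too.
So /z/ is underlying, and a rule of word-final obstruent devoicing — voiced obstruents become voiceless word-finally — gives [s].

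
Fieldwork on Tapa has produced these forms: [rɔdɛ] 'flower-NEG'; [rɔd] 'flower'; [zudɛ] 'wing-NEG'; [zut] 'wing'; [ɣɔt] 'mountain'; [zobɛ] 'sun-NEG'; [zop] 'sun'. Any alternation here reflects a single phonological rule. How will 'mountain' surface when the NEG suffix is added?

[ɣɔdɛ]

The stem for 'wing' ends in [d] in [zudɛ] but [t] in [zut].
Compare 'flower', with invariant [d] in [rɔdɛ] and [rɔd]: an analysis with underlying /d/ and a rule producing [t] in isolation would wrongly predict alternation here too.
The underlying segment must be /t/; voiceless stops become voiced between vowels, yielding [d] there.
The one attested form of 'mountain', [ɣɔt], shows underlying /ɣɔt/. Applying the same rule between vowels gives [ɣɔdɛ].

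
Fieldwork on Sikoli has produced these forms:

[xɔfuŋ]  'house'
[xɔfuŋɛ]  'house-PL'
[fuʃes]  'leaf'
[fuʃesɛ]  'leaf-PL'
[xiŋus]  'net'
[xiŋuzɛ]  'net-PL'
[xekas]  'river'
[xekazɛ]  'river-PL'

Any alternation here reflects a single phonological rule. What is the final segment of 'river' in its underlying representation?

The stem for 'river' ends in [s] in [xekas] but [z] in [xekazɛ].
The stem 'leaf' ([fuʃes], [fuʃesɛ]) shows [s] unchanged in both environments, so [s] cannot be basic with [z] derived before the PL suffix.
The underlying segment must be /z/; voiced obstruents become voiceless word-finally, yielding [s] there.

/z/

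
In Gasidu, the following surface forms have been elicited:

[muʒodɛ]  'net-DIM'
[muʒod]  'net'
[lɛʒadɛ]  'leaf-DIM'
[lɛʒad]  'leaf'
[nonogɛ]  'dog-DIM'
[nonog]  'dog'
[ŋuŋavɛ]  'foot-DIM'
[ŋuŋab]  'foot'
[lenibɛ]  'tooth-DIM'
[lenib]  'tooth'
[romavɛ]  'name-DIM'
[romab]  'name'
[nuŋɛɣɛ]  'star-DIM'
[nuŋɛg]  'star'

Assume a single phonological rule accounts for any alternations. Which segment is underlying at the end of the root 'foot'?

In [ŋuŋavɛ] and [ŋuŋab] the final segment of 'foot' alternates: [v] ~ [b].
But 'tooth' keeps [b] in both environments ([lenibɛ], [lenib]), so there is no rule changing /b/ to [v] before the DIM suffix.
The underlying segment must be /v/; voiced fricatives become stops word-finally, yielding [b] there.

/v/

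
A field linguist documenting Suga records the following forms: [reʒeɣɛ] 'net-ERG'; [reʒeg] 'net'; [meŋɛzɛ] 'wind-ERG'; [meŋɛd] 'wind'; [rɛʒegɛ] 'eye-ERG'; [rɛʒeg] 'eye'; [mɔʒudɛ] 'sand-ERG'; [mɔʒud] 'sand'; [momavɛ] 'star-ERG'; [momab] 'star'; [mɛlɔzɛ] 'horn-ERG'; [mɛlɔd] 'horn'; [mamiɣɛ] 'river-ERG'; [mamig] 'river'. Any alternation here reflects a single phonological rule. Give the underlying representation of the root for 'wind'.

'wind' shows [z] ~ [d] at the end of the stem ([meŋɛzɛ] vs [meŋɛd]).
The stem 'sand' ([mɔʒudɛ], [mɔʒud]) shows [d] unchanged in both environments, so [d] cannot be basic with [z] derived before the ERG suffix.
The alternation reflects word-final hardening: voiced fricatives become stops word-finally. /z/ is underlying.

/meŋɛz/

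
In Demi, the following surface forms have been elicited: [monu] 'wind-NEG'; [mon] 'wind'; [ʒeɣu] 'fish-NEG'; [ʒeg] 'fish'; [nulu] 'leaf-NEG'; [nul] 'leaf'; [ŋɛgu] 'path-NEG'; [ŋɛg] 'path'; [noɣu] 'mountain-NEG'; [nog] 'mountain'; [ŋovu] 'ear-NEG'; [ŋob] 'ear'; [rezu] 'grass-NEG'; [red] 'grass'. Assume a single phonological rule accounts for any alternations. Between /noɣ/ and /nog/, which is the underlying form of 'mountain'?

/noɣ/

The stem for 'mountain' ends in [ɣ] in [noɣu] but [g] in [nog].
If /g/ were underlying and a rule turned it into [ɣ] before the NEG suffix, 'path' would also alternate; but it has [g] in both [ŋɛgu] and [ŋɛg].
The alternation reflects word-final hardening: voiced fricatives become stops word-finally. /ɣ/ is underlying.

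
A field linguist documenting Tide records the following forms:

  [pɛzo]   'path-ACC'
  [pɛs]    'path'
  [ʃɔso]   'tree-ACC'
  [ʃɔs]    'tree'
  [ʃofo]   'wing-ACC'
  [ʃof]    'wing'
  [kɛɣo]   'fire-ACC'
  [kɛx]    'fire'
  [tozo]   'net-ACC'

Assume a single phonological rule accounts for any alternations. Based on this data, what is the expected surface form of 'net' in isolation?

[tos]

In [pɛzo] and [pɛs] the final segment of 'path' alternates: [z] ~ [s].
If /s/ were underlying and a rule turned it into [z] before the ACC suffix, 'tree' would also alternate; but it has [s] in both [ʃɔso] and [ʃɔs].
Therefore /z/ is basic and [s] is derived by word-final obstruent devoicing (voiced obstruents become voiceless word-finally).
The one attested form of 'net', [tozo], shows underlying /toz/. Applying the same rule word-finally gives [tos].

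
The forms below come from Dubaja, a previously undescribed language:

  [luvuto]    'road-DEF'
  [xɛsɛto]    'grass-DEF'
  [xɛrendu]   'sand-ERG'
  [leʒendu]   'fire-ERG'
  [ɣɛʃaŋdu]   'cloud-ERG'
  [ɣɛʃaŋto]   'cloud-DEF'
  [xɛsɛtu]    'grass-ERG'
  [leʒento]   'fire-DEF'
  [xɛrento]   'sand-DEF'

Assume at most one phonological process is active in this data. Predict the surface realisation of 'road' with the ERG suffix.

[luvutu]

The ERG morpheme has two allomorphs, [-du] and [-tu].
By contrast the DEF suffix keeps its initial [t] throughout — that segment must be underlying.
So the underlying form is /-du/, and voiced stops become voiceless after a vowel.
After 'road', which ends in a vowel, the suffix surfaces as [-tu], giving [luvutu].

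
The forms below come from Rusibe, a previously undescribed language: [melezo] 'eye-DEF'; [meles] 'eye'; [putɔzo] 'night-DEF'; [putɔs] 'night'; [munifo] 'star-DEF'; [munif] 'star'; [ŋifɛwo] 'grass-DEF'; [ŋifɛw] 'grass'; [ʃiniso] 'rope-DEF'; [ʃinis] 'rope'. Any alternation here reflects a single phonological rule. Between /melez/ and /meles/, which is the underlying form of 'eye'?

The root 'eye' surfaces as [melezo] and [meles], with a stem-final [z] ~ [s] alternation.
If /s/ were underlying and a rule turned it into [z] before the DEF suffix, 'rope' would also alternate; but it has [s] in both [ʃiniso] and [ʃinis].
So /z/ is underlying, and a rule of word-final obstruent devoicing — voiced obstruents become voiceless word-finally — gives [s].

/melez/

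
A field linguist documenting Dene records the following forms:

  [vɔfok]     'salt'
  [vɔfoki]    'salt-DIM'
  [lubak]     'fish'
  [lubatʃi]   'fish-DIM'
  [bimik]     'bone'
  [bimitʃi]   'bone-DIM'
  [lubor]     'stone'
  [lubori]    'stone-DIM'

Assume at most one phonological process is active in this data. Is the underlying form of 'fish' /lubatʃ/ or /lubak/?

/lubatʃ/

The stem for 'fish' ends in [k] in [lubak] but [tʃ] in [lubatʃi].
If /k/ were underlying and a rule turned it into [tʃ] before the DIM suffix, 'salt' would also alternate; but it has [k] in both [vɔfok] and [vɔfoki].
The alternation reflects depalatalization: palato-alveolar /tʃ/ becomes [k] when no front vowel follows. /tʃ/ is underlying.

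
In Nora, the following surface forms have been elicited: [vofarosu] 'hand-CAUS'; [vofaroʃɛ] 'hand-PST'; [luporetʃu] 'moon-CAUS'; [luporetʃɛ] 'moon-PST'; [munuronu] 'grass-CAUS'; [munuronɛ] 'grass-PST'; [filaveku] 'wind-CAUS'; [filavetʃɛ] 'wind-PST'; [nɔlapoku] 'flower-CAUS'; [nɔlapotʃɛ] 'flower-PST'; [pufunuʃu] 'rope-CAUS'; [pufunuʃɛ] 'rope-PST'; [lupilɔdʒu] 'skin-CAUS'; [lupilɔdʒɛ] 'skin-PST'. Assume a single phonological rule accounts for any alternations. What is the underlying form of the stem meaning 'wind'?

/filavek/

'wind' shows [k] ~ [tʃ] at the end of the stem ([filaveku] vs [filavetʃɛ]).
The stem 'moon' ([luporetʃu], [luporetʃɛ]) shows [tʃ] unchanged in both environments, so [tʃ] cannot be basic with [k] derived before the CAUS suffix.
Therefore /k/ is basic and [tʃ] is derived by palatalization before a front vowel (/k/ and /s/ become palato-alveolar [tʃ] and [ʃ] before a front vowel).
So 'wind' = /filavek/.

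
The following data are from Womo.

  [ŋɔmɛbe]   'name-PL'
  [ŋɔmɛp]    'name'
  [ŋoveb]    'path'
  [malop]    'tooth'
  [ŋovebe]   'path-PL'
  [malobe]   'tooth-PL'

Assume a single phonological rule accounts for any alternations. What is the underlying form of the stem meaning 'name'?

/ŋɔmɛp/

The root 'name' surfaces as [ŋɔmɛp] and [ŋɔmɛbe], with a stem-final [p] ~ [b] alternation.
But 'path' keeps [b] in both environments ([ŋoveb], [ŋovebe]), so there is no rule changing /b/ to [p] in isolation.
The underlying segment must be /p/; voiceless stops become voiced between vowels, yielding [b] there.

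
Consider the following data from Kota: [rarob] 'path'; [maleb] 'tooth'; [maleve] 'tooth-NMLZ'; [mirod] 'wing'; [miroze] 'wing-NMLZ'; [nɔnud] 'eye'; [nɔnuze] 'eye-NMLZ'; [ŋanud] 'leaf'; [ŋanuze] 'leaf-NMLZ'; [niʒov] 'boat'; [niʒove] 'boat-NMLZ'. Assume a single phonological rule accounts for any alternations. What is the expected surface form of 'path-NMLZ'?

'tooth' shows [b] ~ [v] at the end of the stem ([maleb] vs [maleve]).
The stem 'boat' ([niʒov], [niʒove]) shows [v] unchanged in both environments, so [v] cannot be basic with [b] derived in isolation.
The alternation reflects intervocalic spirantization: voiced stops become fricatives between vowels. /b/ is underlying.
The one attested form of 'path', [rarob], shows underlying /rarob/. Applying the same rule between vowels gives [rarove].

[rarove]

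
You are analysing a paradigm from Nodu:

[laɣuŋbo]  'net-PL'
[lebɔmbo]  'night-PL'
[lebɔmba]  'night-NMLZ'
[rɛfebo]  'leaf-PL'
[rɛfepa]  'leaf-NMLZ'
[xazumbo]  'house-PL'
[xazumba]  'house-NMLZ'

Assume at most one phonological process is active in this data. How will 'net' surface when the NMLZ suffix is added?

The NMLZ morpheme has two allomorphs, [-ba] and [-pa].
The PL suffix, which begins with [b], is invariant after every stem; so [b] is not altered by any rule here.
The NMLZ suffix is therefore /-pa/ underlyingly, with post-nasal voicing: voiceless stops become voiced after a nasal.
After 'net', which ends in a nasal, the suffix surfaces as [-ba], giving [laɣuŋba].

[laɣuŋba]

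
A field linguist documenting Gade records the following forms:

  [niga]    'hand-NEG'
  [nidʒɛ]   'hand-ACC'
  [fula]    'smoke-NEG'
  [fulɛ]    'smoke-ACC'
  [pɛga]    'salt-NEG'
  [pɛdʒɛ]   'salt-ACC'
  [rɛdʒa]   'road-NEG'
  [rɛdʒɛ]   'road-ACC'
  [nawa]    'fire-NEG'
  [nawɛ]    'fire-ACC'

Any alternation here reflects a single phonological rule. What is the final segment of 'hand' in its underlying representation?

/g/

The stem for 'hand' ends in [g] in [niga] but [dʒ] in [nidʒɛ].
The stem 'road' ([rɛdʒa], [rɛdʒɛ]) shows [dʒ] unchanged in both environments, so [dʒ] cannot be basic with [g] derived before the NEG suffix.
Therefore /g/ is basic and [dʒ] is derived by palatalization before a front vowel (/g/ becomes palato-alveolar [dʒ] before a front vowel).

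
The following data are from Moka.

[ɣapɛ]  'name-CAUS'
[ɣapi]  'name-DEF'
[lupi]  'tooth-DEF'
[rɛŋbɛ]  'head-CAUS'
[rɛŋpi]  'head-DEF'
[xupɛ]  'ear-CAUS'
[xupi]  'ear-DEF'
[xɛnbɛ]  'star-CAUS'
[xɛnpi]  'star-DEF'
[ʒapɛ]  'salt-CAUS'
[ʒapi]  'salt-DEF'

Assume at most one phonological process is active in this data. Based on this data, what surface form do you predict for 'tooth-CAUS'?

[lupɛ]

The CAUS suffix surfaces as [-bɛ] and [-pɛ], depending on the final segment of the stem.
By contrast the DEF suffix keeps its initial [p] throughout — that segment must be underlying.
So the underlying form is /-bɛ/, and voiced stops become voiceless after a vowel.
After 'tooth', which ends in a vowel, the suffix surfaces as [-pɛ], giving [lupɛ].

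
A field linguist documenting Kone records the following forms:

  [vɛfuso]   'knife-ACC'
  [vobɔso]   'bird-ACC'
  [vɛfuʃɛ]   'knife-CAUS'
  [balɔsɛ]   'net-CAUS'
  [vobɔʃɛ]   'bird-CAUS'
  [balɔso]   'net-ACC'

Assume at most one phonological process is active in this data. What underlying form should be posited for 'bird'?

The stem for 'bird' ends in [s] in [vobɔso] but [ʃ] in [vobɔʃɛ].
But 'net' keeps [s] in both environments ([balɔso], [balɔsɛ]), so there is no rule changing /s/ to [ʃ] before the CAUS suffix.
Therefore /ʃ/ is basic and [s] is derived by depalatalization (palato-alveolar /ʃ/ becomes [s] when no front vowel follows).
The underlying form of 'bird' is therefore /vobɔʃ/.

/vobɔʃ/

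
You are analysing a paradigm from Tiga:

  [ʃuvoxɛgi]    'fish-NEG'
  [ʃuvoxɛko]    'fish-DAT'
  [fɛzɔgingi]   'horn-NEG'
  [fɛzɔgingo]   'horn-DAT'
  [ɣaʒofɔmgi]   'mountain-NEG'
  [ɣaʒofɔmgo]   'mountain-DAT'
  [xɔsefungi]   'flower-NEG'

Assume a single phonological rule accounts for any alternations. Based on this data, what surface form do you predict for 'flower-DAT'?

The DAT suffix surfaces as [-go] and [-ko], depending on the final segment of the stem.
The NEG suffix, which begins with [g], is invariant after every stem; so [g] is not altered by any rule here.
So the underlying form is /-ko/, and voiceless stops become voiced after a nasal.
After 'flower', which ends in a nasal, the suffix surfaces as [-go], giving [xɔsefungo].

[xɔsefungo]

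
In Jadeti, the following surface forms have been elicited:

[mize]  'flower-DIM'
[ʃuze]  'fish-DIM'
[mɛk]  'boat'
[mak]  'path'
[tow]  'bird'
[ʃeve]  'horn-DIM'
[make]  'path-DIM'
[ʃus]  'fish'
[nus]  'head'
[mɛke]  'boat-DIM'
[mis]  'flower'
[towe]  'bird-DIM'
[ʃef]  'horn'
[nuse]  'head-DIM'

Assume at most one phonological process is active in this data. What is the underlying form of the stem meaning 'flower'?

/miz/

In [mis] and [mize] the final segment of 'flower' alternates: [s] ~ [z].
If /s/ were underlying and a rule turned it into [z] before the DIM suffix, 'head' would also alternate; but it has [s] in both [nus] and [nuse].
So /z/ is underlying, and a rule of word-final obstruent devoicing — voiced obstruents become voiceless word-finally — gives [s].
Hence 'flower' is /miz/ underlyingly.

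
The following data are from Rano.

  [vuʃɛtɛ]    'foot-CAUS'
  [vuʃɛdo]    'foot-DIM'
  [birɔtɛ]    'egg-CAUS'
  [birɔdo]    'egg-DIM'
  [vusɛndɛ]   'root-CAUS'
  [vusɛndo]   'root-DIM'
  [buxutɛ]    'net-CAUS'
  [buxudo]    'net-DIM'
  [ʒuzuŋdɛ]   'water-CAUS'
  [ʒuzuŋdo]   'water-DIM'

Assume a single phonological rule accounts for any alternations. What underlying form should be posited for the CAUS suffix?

/-tɛ/

The CAUS suffix surfaces as [-dɛ] and [-tɛ], depending on the final segment of the stem.
By contrast the DIM suffix keeps its initial [d] throughout — that segment must be underlying.
The CAUS suffix is therefore /-tɛ/ underlyingly, with post-nasal voicing: voiceless stops become voiced after a nasal.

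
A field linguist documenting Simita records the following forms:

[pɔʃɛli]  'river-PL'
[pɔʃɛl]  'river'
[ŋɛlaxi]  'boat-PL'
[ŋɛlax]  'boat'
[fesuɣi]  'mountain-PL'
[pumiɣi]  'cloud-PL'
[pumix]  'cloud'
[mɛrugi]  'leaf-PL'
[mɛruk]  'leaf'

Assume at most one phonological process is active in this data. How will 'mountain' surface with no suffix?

[fesux]

The root 'cloud' surfaces as [pumiɣi] and [pumix], with a stem-final [ɣ] ~ [x] alternation.
But 'boat' keeps [x] in both environments ([ŋɛlaxi], [ŋɛlax]), so there is no rule changing /x/ to [ɣ] before the PL suffix.
Therefore /ɣ/ is basic and [x] is derived by word-final obstruent devoicing (voiced obstruents become voiceless word-finally).
From [fesuɣi] the stem 'mountain' is /fesuɣ/; word-finally this yields [fesux].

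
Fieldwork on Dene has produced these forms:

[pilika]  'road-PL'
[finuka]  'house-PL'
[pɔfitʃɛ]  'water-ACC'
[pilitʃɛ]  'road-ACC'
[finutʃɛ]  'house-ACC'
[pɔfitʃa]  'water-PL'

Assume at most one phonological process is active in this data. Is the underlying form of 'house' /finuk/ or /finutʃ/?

The stem for 'house' ends in [k] in [finuka] but [tʃ] in [finutʃɛ].
But 'water' keeps [tʃ] in both environments ([pɔfitʃa], [pɔfitʃɛ]), so there is no rule changing /tʃ/ to [k] before the PL suffix.
The underlying segment must be /k/; /k/ becomes palato-alveolar [tʃ] before a front vowel, yielding [tʃ] there.

/finuk/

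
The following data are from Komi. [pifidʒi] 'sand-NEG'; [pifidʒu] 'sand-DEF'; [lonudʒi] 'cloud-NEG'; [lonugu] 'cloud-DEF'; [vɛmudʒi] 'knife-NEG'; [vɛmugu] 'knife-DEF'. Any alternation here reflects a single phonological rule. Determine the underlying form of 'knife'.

/vɛmug/

In [vɛmudʒi] and [vɛmugu] the final segment of 'knife' alternates: [dʒ] ~ [g].
But 'sand' keeps [dʒ] in both environments ([pifidʒi], [pifidʒu]), so there is no rule changing /dʒ/ to [g] before the DEF suffix.
The underlying segment must be /g/; /g/ becomes palato-alveolar [dʒ] before a front vowel, yielding [dʒ] there.
The underlying form of 'knife' is therefore /vɛmug/.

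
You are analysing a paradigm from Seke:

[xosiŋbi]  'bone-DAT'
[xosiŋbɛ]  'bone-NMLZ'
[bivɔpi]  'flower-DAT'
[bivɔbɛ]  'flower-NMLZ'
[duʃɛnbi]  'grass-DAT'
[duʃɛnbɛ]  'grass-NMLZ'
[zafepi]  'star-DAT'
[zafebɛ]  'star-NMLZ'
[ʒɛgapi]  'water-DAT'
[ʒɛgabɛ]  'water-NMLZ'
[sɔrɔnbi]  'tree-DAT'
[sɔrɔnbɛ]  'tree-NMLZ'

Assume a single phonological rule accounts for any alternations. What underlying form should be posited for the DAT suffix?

/-pi/

The DAT morpheme has two allomorphs, [-bi] and [-pi].
The NMLZ suffix, which begins with [b], is invariant after every stem; so [b] is not altered by any rule here.
The DAT suffix is therefore /-pi/ underlyingly, with post-nasal voicing: voiceless stops become voiced after a nasal.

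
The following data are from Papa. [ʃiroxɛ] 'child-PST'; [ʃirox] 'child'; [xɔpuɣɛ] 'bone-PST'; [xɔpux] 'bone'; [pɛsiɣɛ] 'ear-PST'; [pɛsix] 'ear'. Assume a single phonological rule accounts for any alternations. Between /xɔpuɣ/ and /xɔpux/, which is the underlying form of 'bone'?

The root 'bone' surfaces as [xɔpuɣɛ] and [xɔpux], with a stem-final [ɣ] ~ [x] alternation.
The stem 'child' ([ʃiroxɛ], [ʃirox]) shows [x] unchanged in both environments, so [x] cannot be basic with [ɣ] derived before the PST suffix.
So /ɣ/ is underlying, and a rule of word-final obstruent devoicing — voiced obstruents become voiceless word-finally — gives [x].

/xɔpuɣ/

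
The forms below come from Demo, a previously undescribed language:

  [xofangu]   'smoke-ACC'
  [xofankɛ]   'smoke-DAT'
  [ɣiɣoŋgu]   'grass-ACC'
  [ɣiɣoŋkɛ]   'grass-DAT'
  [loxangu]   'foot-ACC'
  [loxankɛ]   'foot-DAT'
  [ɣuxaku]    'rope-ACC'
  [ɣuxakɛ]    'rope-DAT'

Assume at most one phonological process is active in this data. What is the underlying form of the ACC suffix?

/-gu/

The ACC morpheme has two allomorphs, [-gu] and [-ku].
By contrast the DAT suffix keeps its initial [k] throughout — that segment must be underlying.
The ACC suffix is therefore /-gu/ underlyingly, with post-vocalic devoicing: voiced stops become voiceless after a vowel.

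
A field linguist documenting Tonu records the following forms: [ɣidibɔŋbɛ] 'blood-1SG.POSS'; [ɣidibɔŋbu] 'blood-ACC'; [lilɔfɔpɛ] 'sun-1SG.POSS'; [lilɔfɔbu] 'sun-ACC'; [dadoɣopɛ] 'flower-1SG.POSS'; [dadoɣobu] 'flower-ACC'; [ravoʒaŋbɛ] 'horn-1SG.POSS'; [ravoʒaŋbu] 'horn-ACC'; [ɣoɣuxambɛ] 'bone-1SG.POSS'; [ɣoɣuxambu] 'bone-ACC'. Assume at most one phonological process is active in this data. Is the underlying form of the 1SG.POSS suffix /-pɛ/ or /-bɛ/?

The 1SG.POSS morpheme has two allomorphs, [-bɛ] and [-pɛ].
By contrast the ACC suffix keeps its initial [b] throughout — that segment must be underlying.
So the underlying form is /-pɛ/, and voiceless stops become voiced after a nasal.

/-pɛ/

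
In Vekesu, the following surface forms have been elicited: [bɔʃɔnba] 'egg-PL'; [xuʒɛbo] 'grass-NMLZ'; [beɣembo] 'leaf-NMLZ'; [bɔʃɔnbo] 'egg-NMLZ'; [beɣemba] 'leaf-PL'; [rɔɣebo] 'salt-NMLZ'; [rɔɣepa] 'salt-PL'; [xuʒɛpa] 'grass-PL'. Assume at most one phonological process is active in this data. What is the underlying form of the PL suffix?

/-pa/

The PL suffix surfaces as [-ba] and [-pa], depending on the final segment of the stem.
The NMLZ suffix, which begins with [b], is invariant after every stem; so [b] is not altered by any rule here.
The PL suffix is therefore /-pa/ underlyingly, with post-nasal voicing: voiceless stops become voiced after a nasal.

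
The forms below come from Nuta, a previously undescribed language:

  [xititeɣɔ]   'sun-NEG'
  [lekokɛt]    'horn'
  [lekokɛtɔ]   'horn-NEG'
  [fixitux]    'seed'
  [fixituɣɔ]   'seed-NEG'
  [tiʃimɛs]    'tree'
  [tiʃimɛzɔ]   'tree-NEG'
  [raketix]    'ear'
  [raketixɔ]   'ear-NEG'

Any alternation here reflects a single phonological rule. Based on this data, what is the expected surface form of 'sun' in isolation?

[xititex]

In [fixitux] and [fixituɣɔ] the final segment of 'seed' alternates: [x] ~ [ɣ].
But 'ear' keeps [x] in both environments ([raketix], [raketixɔ]), so there is no rule changing /x/ to [ɣ] before the NEG suffix.
So /ɣ/ is underlying, and a rule of word-final obstruent devoicing — voiced obstruents become voiceless word-finally — gives [x].
The one attested form of 'sun', [xititeɣɔ], shows underlying /xititeɣ/. Applying the same rule word-finally gives [xititex].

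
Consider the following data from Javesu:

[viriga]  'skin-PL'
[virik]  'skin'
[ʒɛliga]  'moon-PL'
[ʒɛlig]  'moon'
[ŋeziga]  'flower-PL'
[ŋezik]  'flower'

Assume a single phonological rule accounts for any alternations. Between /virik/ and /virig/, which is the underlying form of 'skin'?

The stem for 'skin' ends in [g] in [viriga] but [k] in [virik].
If /g/ were underlying and a rule turned it into [k] in isolation, 'moon' would also alternate; but it has [g] in both [ʒɛliga] and [ʒɛlig].
The alternation reflects intervocalic voicing: voiceless stops become voiced between vowels. /k/ is underlying.

/virik/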